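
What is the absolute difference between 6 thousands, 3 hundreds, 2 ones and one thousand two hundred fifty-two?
Convert 6 thousands, 3 hundreds, 2 ones (place-value notation) → 6×1000 + 3×100 + 2 = 6302 (decimal)
Convert one thousand two hundred fifty-two (English words) → 1×1000 + 2×100 + 52 = 1252 (decimal)
Compute |6302 - 1252| = 5050
5050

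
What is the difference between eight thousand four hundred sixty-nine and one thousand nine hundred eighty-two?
Convert eight thousand four hundred sixty-nine (English words) → 8×1000 + 4×100 + 69 = 8469 (decimal)
Convert one thousand nine hundred eighty-two (English words) → 1×1000 + 9×100 + 82 = 1982 (decimal)
Difference: |8469 - 1982| = 6487
6487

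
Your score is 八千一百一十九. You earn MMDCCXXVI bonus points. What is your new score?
Convert 八千一百一十九 (Chinese numeral) → 8×1000 + 1×100 + 1×10 + 9 = 8119 (decimal)
Convert MMDCCXXVI (Roman numeral) → 1000 + 1000 + 500 + 100 + 100 + 10 + 10 + 5 + 1 = 2726 (decimal)
Compute 8119 + 2726 = 10845
10845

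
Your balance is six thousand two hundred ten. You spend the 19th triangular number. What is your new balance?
Convert six thousand two hundred ten (English words) → 6×1000 + 2×100 + 10 = 6210 (decimal)
Convert the 19th triangular number (triangular index) → 19×20/2 = 190 (decimal)
Compute 6210 - 190 = 6020
6020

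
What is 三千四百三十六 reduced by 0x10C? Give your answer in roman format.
Convert 三千四百三十六 (Chinese numeral) → 3×1000 + 4×100 + 3×10 + 6 = 3436 (decimal)
Convert 0x10C (hexadecimal) → 1×256 + 12 = 268 (decimal)
Compute 3436 - 268 = 3168
Convert 3168 (decimal) → 3168 = 1000 + 1000 + 1000 + 100 + 50 + 10 + 5 + 1 + 1 + 1 → MMMCLXVIII (Roman numeral)
MMMCLXVIII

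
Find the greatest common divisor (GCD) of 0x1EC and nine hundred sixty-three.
Convert 0x1EC (hexadecimal) → 1×256 + 14×16 + 12 = 492 (decimal)
Convert nine hundred sixty-three (English words) → 9×100 + 63 = 963 (decimal)
Compute gcd(492, 963) = 3
3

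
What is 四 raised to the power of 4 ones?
Convert 四 (Chinese numeral) → 4 (decimal)
Convert 4 ones (place-value notation) → 4 (decimal)
Compute 4 ^ 4 = 256
256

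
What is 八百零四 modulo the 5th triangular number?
Convert 八百零四 (Chinese numeral) → 8×100 + 4 = 804 (decimal)
Convert the 5th triangular number (triangular index) → 5×6/2 = 15 (decimal)
Compute 804 mod 15 = 9
9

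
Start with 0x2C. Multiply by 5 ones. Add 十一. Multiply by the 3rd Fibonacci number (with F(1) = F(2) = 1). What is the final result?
Convert 0x2C (hexadecimal) → 2×16 + 12 = 44 (decimal)
Start: 44
Convert 5 ones (place-value notation) → 5 (decimal)
44 × 5 = 220
Convert 十一 (Chinese numeral) → 1×10 + 1 = 11 (decimal)
220 + 11 = 231
Convert the 3rd Fibonacci number (with F(1) = F(2) = 1) (Fibonacci index) → 1, 1, 2 → 2 (decimal)
231 × 2 = 462
462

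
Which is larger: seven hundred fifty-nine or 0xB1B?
Convert seven hundred fifty-nine (English words) → 7×100 + 59 = 759 (decimal)
Convert 0xB1B (hexadecimal) → 11×256 + 1×16 + 11 = 2843 (decimal)
Compare 759 vs 2843: larger = 2843
2843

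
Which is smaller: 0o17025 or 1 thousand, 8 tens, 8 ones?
Convert 0o17025 (octal) → 1×4096 + 7×512 + 2×8 + 5 = 7701 (decimal)
Convert 1 thousand, 8 tens, 8 ones (place-value notation) → 1×1000 + 8×10 + 8 = 1088 (decimal)
Compare 7701 vs 1088: smaller = 1088
1088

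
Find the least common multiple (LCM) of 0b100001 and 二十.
Convert 0b100001 (binary) → 32 + 1 = 33 (decimal)
Convert 二十 (Chinese numeral) → 2×10 = 20 (decimal)
Compute lcm(33, 20) = 660
660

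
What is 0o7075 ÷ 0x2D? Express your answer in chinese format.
Convert 0o7075 (octal) → 7×512 + 7×8 + 5 = 3645 (decimal)
Convert 0x2D (hexadecimal) → 2×16 + 13 = 45 (decimal)
Compute 3645 ÷ 45 = 81
Convert 81 (decimal) → 81 = 8×10 + 1 → 八十一 (Chinese numeral)
八十一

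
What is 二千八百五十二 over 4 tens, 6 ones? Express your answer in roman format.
Convert 二千八百五十二 (Chinese numeral) → 2×1000 + 8×100 + 5×10 + 2 = 2852 (decimal)
Convert 4 tens, 6 ones (place-value notation) → 4×10 + 6 = 46 (decimal)
Compute 2852 ÷ 46 = 62
Convert 62 (decimal) → 62 = 50 + 10 + 1 + 1 → LXII (Roman numeral)
LXII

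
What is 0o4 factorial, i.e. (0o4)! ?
Convert 0o4 (octal) → 4 (decimal)
Compute 4! = 24
24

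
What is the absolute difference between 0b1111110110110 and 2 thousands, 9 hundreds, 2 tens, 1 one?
Convert 0b1111110110110 (binary) → 4096 + 2048 + 1024 + 512 + 256 + 128 + 32 + 16 + 4 + 2 = 8118 (decimal)
Convert 2 thousands, 9 hundreds, 2 tens, 1 one (place-value notation) → 2×1000 + 9×100 + 2×10 + 1 = 2921 (decimal)
Compute |8118 - 2921| = 5197
5197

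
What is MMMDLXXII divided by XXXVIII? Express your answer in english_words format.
Convert MMMDLXXII (Roman numeral) → 1000 + 1000 + 1000 + 500 + 50 + 10 + 10 + 1 + 1 = 3572 (decimal)
Convert XXXVIII (Roman numeral) → 10 + 10 + 10 + 5 + 1 + 1 + 1 = 38 (decimal)
Compute 3572 ÷ 38 = 94
Convert 94 (decimal) → ninety-four (English words)
ninety-four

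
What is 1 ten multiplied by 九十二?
Convert 1 ten (place-value notation) → 1×10 = 10 (decimal)
Convert 九十二 (Chinese numeral) → 9×10 + 2 = 92 (decimal)
Compute 10 × 92 = 920
920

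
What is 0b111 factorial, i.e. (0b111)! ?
Convert 0b111 (binary) → 4 + 2 + 1 = 7 (decimal)
Compute 7! = 5040
5040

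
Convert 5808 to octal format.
Convert 5808 (decimal) → 5808 = 1×4096 + 3×512 + 2×64 + 6×8 → 0o13260 (octal)
0o13260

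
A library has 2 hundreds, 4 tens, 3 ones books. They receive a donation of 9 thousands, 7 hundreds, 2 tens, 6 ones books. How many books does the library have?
Convert 2 hundreds, 4 tens, 3 ones (place-value notation) → 2×100 + 4×10 + 3 = 243 (decimal)
Convert 9 thousands, 7 hundreds, 2 tens, 6 ones (place-value notation) → 9×1000 + 7×100 + 2×10 + 6 = 9726 (decimal)
Compute 243 + 9726 = 9969
9969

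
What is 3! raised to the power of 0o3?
Convert 3! (factorial) → 6 (decimal)
Convert 0o3 (octal) → 3 (decimal)
Compute 6 ^ 3 = 216
216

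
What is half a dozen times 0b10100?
Convert half a dozen (colloquial) → 6 (decimal)
Convert 0b10100 (binary) → 16 + 4 = 20 (decimal)
Compute 6 × 20 = 120
120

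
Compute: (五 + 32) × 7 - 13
Convert 五 (Chinese numeral) → 5 (decimal)
Expression in decimal: (5 + 32) × 7 - 13
Parentheses first: 5 + 32 = 37
Multiply: 37 × 7 = 259
Subtract: 259 - 13 = 246
246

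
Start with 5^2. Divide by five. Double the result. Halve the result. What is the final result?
Convert 5^2 (power) → 25 (decimal)
Start: 25
Convert five (English words) → 5 (decimal)
25 ÷ 5 = 5
5 × 2 = 10
10 ÷ 2 = 5
5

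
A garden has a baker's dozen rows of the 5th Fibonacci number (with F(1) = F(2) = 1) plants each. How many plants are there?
Convert the 5th Fibonacci number (with F(1) = F(2) = 1) (Fibonacci index) → 1, 1, 2, 3, 5 → 5 (decimal)
Convert a baker's dozen (colloquial) → 13 (decimal)
Compute 5 × 13 = 65
65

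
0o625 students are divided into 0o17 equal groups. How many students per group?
Convert 0o625 (octal) → 6×64 + 2×8 + 5 = 405 (decimal)
Convert 0o17 (octal) → 1×8 + 7 = 15 (decimal)
Compute 405 ÷ 15 = 27
27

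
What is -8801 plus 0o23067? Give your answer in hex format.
Convert 0o23067 (octal) → 2×4096 + 3×512 + 6×8 + 7 = 9783 (decimal)
Compute -8801 + 9783 = 982
Convert 982 (decimal) → 982 = 3×256 + 13×16 + 6 → 0x3D6 (hexadecimal)
0x3D6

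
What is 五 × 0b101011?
Convert 五 (Chinese numeral) → 5 (decimal)
Convert 0b101011 (binary) → 32 + 8 + 2 + 1 = 43 (decimal)
Compute 5 × 43 = 215
215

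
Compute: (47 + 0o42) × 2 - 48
Convert 0o42 (octal) → 4×8 + 2 = 34 (decimal)
Expression in decimal: (47 + 34) × 2 - 48
Parentheses first: 47 + 34 = 81
Multiply: 81 × 2 = 162
Subtract: 162 - 48 = 114
114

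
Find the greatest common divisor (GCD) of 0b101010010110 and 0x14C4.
Convert 0b101010010110 (binary) → 2048 + 512 + 128 + 16 + 4 + 2 = 2710 (decimal)
Convert 0x14C4 (hexadecimal) → 1×4096 + 4×256 + 12×16 + 4 = 5316 (decimal)
Compute gcd(2710, 5316) = 2
2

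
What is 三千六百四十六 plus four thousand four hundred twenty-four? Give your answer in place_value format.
Convert 三千六百四十六 (Chinese numeral) → 3×1000 + 6×100 + 4×10 + 6 = 3646 (decimal)
Convert four thousand four hundred twenty-four (English words) → 4×1000 + 4×100 + 24 = 4424 (decimal)
Compute 3646 + 4424 = 8070
Convert 8070 (decimal) → 8070 = 8×1000 + 7×10 → 8 thousands, 7 tens (place-value notation)
8 thousands, 7 tens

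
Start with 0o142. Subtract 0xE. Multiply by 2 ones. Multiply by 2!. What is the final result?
Convert 0o142 (octal) → 1×64 + 4×8 + 2 = 98 (decimal)
Start: 98
Convert 0xE (hexadecimal) → 14 (decimal)
98 - 14 = 84
Convert 2 ones (place-value notation) → 2 (decimal)
84 × 2 = 168
Convert 2! (factorial) → 2 (decimal)
168 × 2 = 336
336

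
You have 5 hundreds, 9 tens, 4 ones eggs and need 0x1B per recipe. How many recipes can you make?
Convert 5 hundreds, 9 tens, 4 ones (place-value notation) → 5×100 + 9×10 + 4 = 594 (decimal)
Convert 0x1B (hexadecimal) → 1×16 + 11 = 27 (decimal)
Compute 594 ÷ 27 = 22
22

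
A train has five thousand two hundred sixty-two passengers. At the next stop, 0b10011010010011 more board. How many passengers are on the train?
Convert five thousand two hundred sixty-two (English words) → 5×1000 + 2×100 + 62 = 5262 (decimal)
Convert 0b10011010010011 (binary) → 8192 + 1024 + 512 + 128 + 16 + 2 + 1 = 9875 (decimal)
Compute 5262 + 9875 = 15137
15137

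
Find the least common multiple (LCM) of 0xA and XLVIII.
Convert 0xA (hexadecimal) → 10 (decimal)
Convert XLVIII (Roman numeral) → 40 + 5 + 1 + 1 + 1 = 48 (decimal)
Compute lcm(10, 48) = 240
240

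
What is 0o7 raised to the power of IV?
Convert 0o7 (octal) → 7 (decimal)
Convert IV (Roman numeral) → 4 (decimal)
Compute 7 ^ 4 = 2401
2401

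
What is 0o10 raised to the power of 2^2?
Convert 0o10 (octal) → 1×8 = 8 (decimal)
Convert 2^2 (power) → 4 (decimal)
Compute 8 ^ 4 = 4096
4096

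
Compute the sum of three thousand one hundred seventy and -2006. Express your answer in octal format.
Convert three thousand one hundred seventy (English words) → 3×1000 + 1×100 + 70 = 3170 (decimal)
Compute 3170 + -2006 = 1164
Convert 1164 (decimal) → 1164 = 2×512 + 2×64 + 1×8 + 4 → 0o2214 (octal)
0o2214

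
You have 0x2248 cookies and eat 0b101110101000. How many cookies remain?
Convert 0x2248 (hexadecimal) → 2×4096 + 2×256 + 4×16 + 8 = 8776 (decimal)
Convert 0b101110101000 (binary) → 2048 + 512 + 256 + 128 + 32 + 8 = 2984 (decimal)
Compute 8776 - 2984 = 5792
5792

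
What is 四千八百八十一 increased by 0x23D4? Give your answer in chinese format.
Convert 四千八百八十一 (Chinese numeral) → 4×1000 + 8×100 + 8×10 + 1 = 4881 (decimal)
Convert 0x23D4 (hexadecimal) → 2×4096 + 3×256 + 13×16 + 4 = 9172 (decimal)
Compute 4881 + 9172 = 14053
Convert 14053 (decimal) → 14053 = 1×10000 + 4×1000 + 5×10 + 3 → 一万四千零五十三 (Chinese numeral)
一万四千零五十三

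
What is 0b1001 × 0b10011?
Convert 0b1001 (binary) → 8 + 1 = 9 (decimal)
Convert 0b10011 (binary) → 16 + 2 + 1 = 19 (decimal)
Compute 9 × 19 = 171
171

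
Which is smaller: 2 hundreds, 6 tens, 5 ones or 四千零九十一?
Convert 2 hundreds, 6 tens, 5 ones (place-value notation) → 2×100 + 6×10 + 5 = 265 (decimal)
Convert 四千零九十一 (Chinese numeral) → 4×1000 + 9×10 + 1 = 4091 (decimal)
Compare 265 vs 4091: smaller = 265
265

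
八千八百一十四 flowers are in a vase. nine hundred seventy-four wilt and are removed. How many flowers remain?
Convert 八千八百一十四 (Chinese numeral) → 8×1000 + 8×100 + 1×10 + 4 = 8814 (decimal)
Convert nine hundred seventy-four (English words) → 9×100 + 74 = 974 (decimal)
Compute 8814 - 974 = 7840
7840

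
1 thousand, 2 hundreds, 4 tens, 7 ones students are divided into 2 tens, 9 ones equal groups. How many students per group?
Convert 1 thousand, 2 hundreds, 4 tens, 7 ones (place-value notation) → 1×1000 + 2×100 + 4×10 + 7 = 1247 (decimal)
Convert 2 tens, 9 ones (place-value notation) → 2×10 + 9 = 29 (decimal)
Compute 1247 ÷ 29 = 43
43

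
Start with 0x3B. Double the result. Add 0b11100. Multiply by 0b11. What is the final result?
Convert 0x3B (hexadecimal) → 3×16 + 11 = 59 (decimal)
Start: 59
59 × 2 = 118
Convert 0b11100 (binary) → 16 + 8 + 4 = 28 (decimal)
118 + 28 = 146
Convert 0b11 (binary) → 2 + 1 = 3 (decimal)
146 × 3 = 438
438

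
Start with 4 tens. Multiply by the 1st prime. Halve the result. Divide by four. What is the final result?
Convert 4 tens (place-value notation) → 4×10 = 40 (decimal)
Start: 40
Convert the 1st prime (prime index) → 2 (decimal)
40 × 2 = 80
80 ÷ 2 = 40
Convert four (English words) → 4 (decimal)
40 ÷ 4 = 10
10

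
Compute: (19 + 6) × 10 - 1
Parentheses first: 19 + 6 = 25
Multiply: 25 × 10 = 250
Subtract: 250 - 1 = 249
249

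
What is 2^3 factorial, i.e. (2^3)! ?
Convert 2^3 (power) → 8 (decimal)
Compute 8! = 40320
40320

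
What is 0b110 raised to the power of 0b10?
Convert 0b110 (binary) → 4 + 2 = 6 (decimal)
Convert 0b10 (binary) → 2 (decimal)
Compute 6 ^ 2 = 36
36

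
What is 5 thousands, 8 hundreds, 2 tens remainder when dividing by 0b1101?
Convert 5 thousands, 8 hundreds, 2 tens (place-value notation) → 5×1000 + 8×100 + 2×10 = 5820 (decimal)
Convert 0b1101 (binary) → 8 + 4 + 1 = 13 (decimal)
Compute 5820 mod 13 = 9
9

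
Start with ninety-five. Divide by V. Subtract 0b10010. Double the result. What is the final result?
Convert ninety-five (English words) → 95 (decimal)
Start: 95
Convert V (Roman numeral) → 5 (decimal)
95 ÷ 5 = 19
Convert 0b10010 (binary) → 16 + 2 = 18 (decimal)
19 - 18 = 1
1 × 2 = 2
2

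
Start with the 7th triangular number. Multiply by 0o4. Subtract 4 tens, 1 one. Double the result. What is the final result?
Convert the 7th triangular number (triangular index) → 7×8/2 = 28 (decimal)
Start: 28
Convert 0o4 (octal) → 4 (decimal)
28 × 4 = 112
Convert 4 tens, 1 one (place-value notation) → 4×10 + 1 = 41 (decimal)
112 - 41 = 71
71 × 2 = 142
142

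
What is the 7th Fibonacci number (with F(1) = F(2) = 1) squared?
The 7th Fibonacci number (with F(1) = F(2) = 1): 1, 1, 2, 3, 5, 8, 13 → 13
Compute 13² = 13 × 13 = 169
169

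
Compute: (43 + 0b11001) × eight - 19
Convert 0b11001 (binary) → 16 + 8 + 1 = 25 (decimal)
Convert eight (English words) → 8 (decimal)
Expression in decimal: (43 + 25) × 8 - 19
Parentheses first: 43 + 25 = 68
Multiply: 68 × 8 = 544
Subtract: 544 - 19 = 525
525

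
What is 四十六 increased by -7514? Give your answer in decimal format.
Convert 四十六 (Chinese numeral) → 4×10 + 6 = 46 (decimal)
Compute 46 + -7514 = -7468
-7468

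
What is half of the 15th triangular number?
The 15th triangular number = 15×16/2 = 120
Compute 120 ÷ 2 = 60
60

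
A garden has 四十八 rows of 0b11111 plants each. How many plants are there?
Convert 0b11111 (binary) → 16 + 8 + 4 + 2 + 1 = 31 (decimal)
Convert 四十八 (Chinese numeral) → 4×10 + 8 = 48 (decimal)
Compute 31 × 48 = 1488
1488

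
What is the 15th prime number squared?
The 15th prime number = 47
Compute 47² = 47 × 47 = 2209
2209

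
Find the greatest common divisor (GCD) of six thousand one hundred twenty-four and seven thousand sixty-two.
Convert six thousand one hundred twenty-four (English words) → 6×1000 + 1×100 + 24 = 6124 (decimal)
Convert seven thousand sixty-two (English words) → 7×1000 + 62 = 7062 (decimal)
Compute gcd(6124, 7062) = 2
2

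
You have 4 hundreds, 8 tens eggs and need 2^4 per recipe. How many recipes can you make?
Convert 4 hundreds, 8 tens (place-value notation) → 4×100 + 8×10 = 480 (decimal)
Convert 2^4 (power) → 16 (decimal)
Compute 480 ÷ 16 = 30
30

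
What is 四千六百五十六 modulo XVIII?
Convert 四千六百五十六 (Chinese numeral) → 4×1000 + 6×100 + 5×10 + 6 = 4656 (decimal)
Convert XVIII (Roman numeral) → 10 + 5 + 1 + 1 + 1 = 18 (decimal)
Compute 4656 mod 18 = 12
12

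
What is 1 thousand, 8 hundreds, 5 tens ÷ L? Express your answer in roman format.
Convert 1 thousand, 8 hundreds, 5 tens (place-value notation) → 1×1000 + 8×100 + 5×10 = 1850 (decimal)
Convert L (Roman numeral) → 50 (decimal)
Compute 1850 ÷ 50 = 37
Convert 37 (decimal) → 37 = 10 + 10 + 10 + 5 + 1 + 1 → XXXVII (Roman numeral)
XXXVII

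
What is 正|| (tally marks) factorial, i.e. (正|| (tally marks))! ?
Convert 正|| (tally marks) → 5 + 2 = 7 (decimal)
Compute 7! = 5040
5040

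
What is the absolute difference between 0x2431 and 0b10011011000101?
Convert 0x2431 (hexadecimal) → 2×4096 + 4×256 + 3×16 + 1 = 9265 (decimal)
Convert 0b10011011000101 (binary) → 8192 + 1024 + 512 + 128 + 64 + 4 + 1 = 9925 (decimal)
Compute |9265 - 9925| = 660
660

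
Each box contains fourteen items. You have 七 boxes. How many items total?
Convert fourteen (English words) → 14 (decimal)
Convert 七 (Chinese numeral) → 7 (decimal)
Compute 14 × 7 = 98
98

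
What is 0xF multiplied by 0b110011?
Convert 0xF (hexadecimal) → 15 (decimal)
Convert 0b110011 (binary) → 32 + 16 + 2 + 1 = 51 (decimal)
Compute 15 × 51 = 765
765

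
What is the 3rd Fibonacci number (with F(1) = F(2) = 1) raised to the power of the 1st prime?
Convert the 3rd Fibonacci number (with F(1) = F(2) = 1) (Fibonacci index) → 1, 1, 2 → 2 (decimal)
Convert the 1st prime (prime index) → 2 (decimal)
Compute 2 ^ 2 = 4
4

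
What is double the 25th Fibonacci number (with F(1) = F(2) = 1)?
The 25th Fibonacci number (with F(1) = F(2) = 1) = 75025
Compute 75025 × 2 = 150050
150050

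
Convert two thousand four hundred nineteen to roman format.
Convert two thousand four hundred nineteen (English words) → 2×1000 + 4×100 + 19 = 2419 (decimal)
Convert 2419 (decimal) → 2419 = 1000 + 1000 + 400 + 10 + 9 → MMCDXIX (Roman numeral)
MMCDXIX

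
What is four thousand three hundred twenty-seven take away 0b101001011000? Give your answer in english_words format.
Convert four thousand three hundred twenty-seven (English words) → 4×1000 + 3×100 + 27 = 4327 (decimal)
Convert 0b101001011000 (binary) → 2048 + 512 + 64 + 16 + 8 = 2648 (decimal)
Compute 4327 - 2648 = 1679
Convert 1679 (decimal) → 1679 = 1×1000 + 6×100 + 79 → one thousand six hundred seventy-nine (English words)
one thousand six hundred seventy-nine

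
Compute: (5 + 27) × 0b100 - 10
Convert 0b100 (binary) → 4 (decimal)
Expression in decimal: (5 + 27) × 4 - 10
Parentheses first: 5 + 27 = 32
Multiply: 32 × 4 = 128
Subtract: 128 - 10 = 118
118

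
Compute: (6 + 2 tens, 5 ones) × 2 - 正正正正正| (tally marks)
Convert 2 tens, 5 ones (place-value notation) → 2×10 + 5 = 25 (decimal)
Convert 正正正正正| (tally marks) → 5 + 5 + 5 + 5 + 5 + 1 = 26 (decimal)
Expression in decimal: (6 + 25) × 2 - 26
Parentheses first: 6 + 25 = 31
Multiply: 31 × 2 = 62
Subtract: 62 - 26 = 36
36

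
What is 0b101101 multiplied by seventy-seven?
Convert 0b101101 (binary) → 32 + 8 + 4 + 1 = 45 (decimal)
Convert seventy-seven (English words) → 77 (decimal)
Compute 45 × 77 = 3465
3465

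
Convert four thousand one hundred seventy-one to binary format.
Convert four thousand one hundred seventy-one (English words) → 4×1000 + 1×100 + 71 = 4171 (decimal)
Convert 4171 (decimal) → 4171 = 4096 + 64 + 8 + 2 + 1 → 0b1000001001011 (binary)
0b1000001001011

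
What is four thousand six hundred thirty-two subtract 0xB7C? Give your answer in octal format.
Convert four thousand six hundred thirty-two (English words) → 4×1000 + 6×100 + 32 = 4632 (decimal)
Convert 0xB7C (hexadecimal) → 11×256 + 7×16 + 12 = 2940 (decimal)
Compute 4632 - 2940 = 1692
Convert 1692 (decimal) → 1692 = 3×512 + 2×64 + 3×8 + 4 → 0o3234 (octal)
0o3234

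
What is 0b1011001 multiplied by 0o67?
Convert 0b1011001 (binary) → 64 + 16 + 8 + 1 = 89 (decimal)
Convert 0o67 (octal) → 6×8 + 7 = 55 (decimal)
Compute 89 × 55 = 4895
4895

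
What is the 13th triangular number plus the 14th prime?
The 13th triangular number = 13×14/2 = 91
Convert the 14th prime (prime index) → 43 (decimal)
Compute 91 + 43 = 134
134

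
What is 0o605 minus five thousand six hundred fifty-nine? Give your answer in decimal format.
Convert 0o605 (octal) → 6×64 + 5 = 389 (decimal)
Convert five thousand six hundred fifty-nine (English words) → 5×1000 + 6×100 + 59 = 5659 (decimal)
Compute 389 - 5659 = -5270
-5270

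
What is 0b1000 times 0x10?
Convert 0b1000 (binary) → 8 (decimal)
Convert 0x10 (hexadecimal) → 1×16 = 16 (decimal)
Compute 8 × 16 = 128
128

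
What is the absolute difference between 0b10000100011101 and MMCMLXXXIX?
Convert 0b10000100011101 (binary) → 8192 + 256 + 16 + 8 + 4 + 1 = 8477 (decimal)
Convert MMCMLXXXIX (Roman numeral) → 1000 + 1000 + 900 + 50 + 10 + 10 + 10 + 9 = 2989 (decimal)
Compute |8477 - 2989| = 5488
5488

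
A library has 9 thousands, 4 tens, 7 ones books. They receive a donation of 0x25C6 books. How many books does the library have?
Convert 9 thousands, 4 tens, 7 ones (place-value notation) → 9×1000 + 4×10 + 7 = 9047 (decimal)
Convert 0x25C6 (hexadecimal) → 2×4096 + 5×256 + 12×16 + 6 = 9670 (decimal)
Compute 9047 + 9670 = 18717
18717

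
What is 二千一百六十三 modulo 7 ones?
Convert 二千一百六十三 (Chinese numeral) → 2×1000 + 1×100 + 6×10 + 3 = 2163 (decimal)
Convert 7 ones (place-value notation) → 7 (decimal)
Compute 2163 mod 7 = 0
0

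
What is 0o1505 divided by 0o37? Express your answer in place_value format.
Convert 0o1505 (octal) → 1×512 + 5×64 + 5 = 837 (decimal)
Convert 0o37 (octal) → 3×8 + 7 = 31 (decimal)
Compute 837 ÷ 31 = 27
Convert 27 (decimal) → 27 = 2×10 + 7 → 2 tens, 7 ones (place-value notation)
2 tens, 7 ones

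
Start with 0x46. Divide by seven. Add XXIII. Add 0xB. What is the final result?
Convert 0x46 (hexadecimal) → 4×16 + 6 = 70 (decimal)
Start: 70
Convert seven (English words) → 7 (decimal)
70 ÷ 7 = 10
Convert XXIII (Roman numeral) → 10 + 10 + 1 + 1 + 1 = 23 (decimal)
10 + 23 = 33
Convert 0xB (hexadecimal) → 11 (decimal)
33 + 11 = 44
44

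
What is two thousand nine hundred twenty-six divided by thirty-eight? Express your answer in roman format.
Convert two thousand nine hundred twenty-six (English words) → 2×1000 + 9×100 + 26 = 2926 (decimal)
Convert thirty-eight (English words) → 38 (decimal)
Compute 2926 ÷ 38 = 77
Convert 77 (decimal) → 77 = 50 + 10 + 10 + 5 + 1 + 1 → LXXVII (Roman numeral)
LXXVII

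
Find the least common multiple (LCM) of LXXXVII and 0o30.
Convert LXXXVII (Roman numeral) → 50 + 10 + 10 + 10 + 5 + 1 + 1 = 87 (decimal)
Convert 0o30 (octal) → 3×8 = 24 (decimal)
Compute lcm(87, 24) = 696
696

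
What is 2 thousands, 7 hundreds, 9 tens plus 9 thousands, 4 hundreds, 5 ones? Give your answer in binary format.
Convert 2 thousands, 7 hundreds, 9 tens (place-value notation) → 2×1000 + 7×100 + 9×10 = 2790 (decimal)
Convert 9 thousands, 4 hundreds, 5 ones (place-value notation) → 9×1000 + 4×100 + 5 = 9405 (decimal)
Compute 2790 + 9405 = 12195
Convert 12195 (decimal) → 12195 = 8192 + 2048 + 1024 + 512 + 256 + 128 + 32 + 2 + 1 → 0b10111110100011 (binary)
0b10111110100011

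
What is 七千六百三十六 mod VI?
Convert 七千六百三十六 (Chinese numeral) → 7×1000 + 6×100 + 3×10 + 6 = 7636 (decimal)
Convert VI (Roman numeral) → 5 + 1 = 6 (decimal)
Compute 7636 mod 6 = 4
4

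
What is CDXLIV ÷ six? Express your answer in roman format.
Convert CDXLIV (Roman numeral) → 400 + 40 + 4 = 444 (decimal)
Convert six (English words) → 6 (decimal)
Compute 444 ÷ 6 = 74
Convert 74 (decimal) → 74 = 50 + 10 + 10 + 4 → LXXIV (Roman numeral)
LXXIV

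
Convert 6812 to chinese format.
Convert 6812 (decimal) → 6812 = 6×1000 + 8×100 + 1×10 + 2 → 六千八百一十二 (Chinese numeral)
六千八百一十二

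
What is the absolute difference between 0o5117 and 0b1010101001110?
Convert 0o5117 (octal) → 5×512 + 1×64 + 1×8 + 7 = 2639 (decimal)
Convert 0b1010101001110 (binary) → 4096 + 1024 + 256 + 64 + 8 + 4 + 2 = 5454 (decimal)
Compute |2639 - 5454| = 2815
2815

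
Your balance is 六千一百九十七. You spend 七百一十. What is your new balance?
Convert 六千一百九十七 (Chinese numeral) → 6×1000 + 1×100 + 9×10 + 7 = 6197 (decimal)
Convert 七百一十 (Chinese numeral) → 7×100 + 1×10 = 710 (decimal)
Compute 6197 - 710 = 5487
5487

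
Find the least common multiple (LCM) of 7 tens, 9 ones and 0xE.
Convert 7 tens, 9 ones (place-value notation) → 7×10 + 9 = 79 (decimal)
Convert 0xE (hexadecimal) → 14 (decimal)
Compute lcm(79, 14) = 1106
1106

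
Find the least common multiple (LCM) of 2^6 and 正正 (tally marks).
Convert 2^6 (power) → 64 (decimal)
Convert 正正 (tally marks) → 5 + 5 = 10 (decimal)
Compute lcm(64, 10) = 320
320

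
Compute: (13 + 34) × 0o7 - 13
Convert 0o7 (octal) → 7 (decimal)
Expression in decimal: (13 + 34) × 7 - 13
Parentheses first: 13 + 34 = 47
Multiply: 47 × 7 = 329
Subtract: 329 - 13 = 316
316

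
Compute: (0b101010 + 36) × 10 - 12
Convert 0b101010 (binary) → 32 + 8 + 2 = 42 (decimal)
Expression in decimal: (42 + 36) × 10 - 12
Parentheses first: 42 + 36 = 78
Multiply: 78 × 10 = 780
Subtract: 780 - 12 = 768
768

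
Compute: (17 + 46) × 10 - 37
Parentheses first: 17 + 46 = 63
Multiply: 63 × 10 = 630
Subtract: 630 - 37 = 593
593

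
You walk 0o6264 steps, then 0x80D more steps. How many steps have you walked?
Convert 0o6264 (octal) → 6×512 + 2×64 + 6×8 + 4 = 3252 (decimal)
Convert 0x80D (hexadecimal) → 8×256 + 13 = 2061 (decimal)
Compute 3252 + 2061 = 5313
5313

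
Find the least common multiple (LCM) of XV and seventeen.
Convert XV (Roman numeral) → 10 + 5 = 15 (decimal)
Convert seventeen (English words) → 17 (decimal)
Compute lcm(15, 17) = 255
255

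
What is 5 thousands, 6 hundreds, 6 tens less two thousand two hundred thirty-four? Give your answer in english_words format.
Convert 5 thousands, 6 hundreds, 6 tens (place-value notation) → 5×1000 + 6×100 + 6×10 = 5660 (decimal)
Convert two thousand two hundred thirty-four (English words) → 2×1000 + 2×100 + 34 = 2234 (decimal)
Compute 5660 - 2234 = 3426
Convert 3426 (decimal) → 3426 = 3×1000 + 4×100 + 26 → three thousand four hundred twenty-six (English words)
three thousand four hundred twenty-six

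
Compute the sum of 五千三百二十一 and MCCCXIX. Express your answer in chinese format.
Convert 五千三百二十一 (Chinese numeral) → 5×1000 + 3×100 + 2×10 + 1 = 5321 (decimal)
Convert MCCCXIX (Roman numeral) → 1000 + 100 + 100 + 100 + 10 + 9 = 1319 (decimal)
Compute 5321 + 1319 = 6640
Convert 6640 (decimal) → 6640 = 6×1000 + 6×100 + 4×10 → 六千六百四十 (Chinese numeral)
六千六百四十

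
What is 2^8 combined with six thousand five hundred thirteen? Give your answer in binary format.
Convert 2^8 (power) → 256 (decimal)
Convert six thousand five hundred thirteen (English words) → 6×1000 + 5×100 + 13 = 6513 (decimal)
Compute 256 + 6513 = 6769
Convert 6769 (decimal) → 6769 = 4096 + 2048 + 512 + 64 + 32 + 16 + 1 → 0b1101001110001 (binary)
0b1101001110001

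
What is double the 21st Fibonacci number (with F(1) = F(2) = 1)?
The 21st Fibonacci number (with F(1) = F(2) = 1) = 10946
Compute 10946 × 2 = 21892
21892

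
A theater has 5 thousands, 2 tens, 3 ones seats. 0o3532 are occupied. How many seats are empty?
Convert 5 thousands, 2 tens, 3 ones (place-value notation) → 5×1000 + 2×10 + 3 = 5023 (decimal)
Convert 0o3532 (octal) → 3×512 + 5×64 + 3×8 + 2 = 1882 (decimal)
Compute 5023 - 1882 = 3141
3141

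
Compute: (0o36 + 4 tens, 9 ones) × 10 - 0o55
Convert 0o36 (octal) → 3×8 + 6 = 30 (decimal)
Convert 4 tens, 9 ones (place-value notation) → 4×10 + 9 = 49 (decimal)
Convert 0o55 (octal) → 5×8 + 5 = 45 (decimal)
Expression in decimal: (30 + 49) × 10 - 45
Parentheses first: 30 + 49 = 79
Multiply: 79 × 10 = 790
Subtract: 790 - 45 = 745
745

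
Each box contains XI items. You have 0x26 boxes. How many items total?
Convert XI (Roman numeral) → 10 + 1 = 11 (decimal)
Convert 0x26 (hexadecimal) → 2×16 + 6 = 38 (decimal)
Compute 11 × 38 = 418
418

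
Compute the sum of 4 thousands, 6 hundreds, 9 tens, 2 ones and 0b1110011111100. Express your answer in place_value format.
Convert 4 thousands, 6 hundreds, 9 tens, 2 ones (place-value notation) → 4×1000 + 6×100 + 9×10 + 2 = 4692 (decimal)
Convert 0b1110011111100 (binary) → 4096 + 2048 + 1024 + 128 + 64 + 32 + 16 + 8 + 4 = 7420 (decimal)
Compute 4692 + 7420 = 12112
Convert 12112 (decimal) → 12112 = 12×1000 + 1×100 + 1×10 + 2 → 12 thousands, 1 hundred, 1 ten, 2 ones (place-value notation)
12 thousands, 1 hundred, 1 ten, 2 ones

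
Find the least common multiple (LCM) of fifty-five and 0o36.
Convert fifty-five (English words) → 55 (decimal)
Convert 0o36 (octal) → 3×8 + 6 = 30 (decimal)
Compute lcm(55, 30) = 330
330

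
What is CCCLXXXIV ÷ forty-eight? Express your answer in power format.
Convert CCCLXXXIV (Roman numeral) → 100 + 100 + 100 + 50 + 10 + 10 + 10 + 4 = 384 (decimal)
Convert forty-eight (English words) → 48 (decimal)
Compute 384 ÷ 48 = 8
Convert 8 (decimal) → 2^3 (power)
2^3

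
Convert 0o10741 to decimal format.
Convert 0o10741 (octal) → 1×4096 + 7×64 + 4×8 + 1 = 4577 (decimal)
4577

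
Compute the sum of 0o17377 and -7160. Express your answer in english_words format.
Convert 0o17377 (octal) → 1×4096 + 7×512 + 3×64 + 7×8 + 7 = 7935 (decimal)
Compute 7935 + -7160 = 775
Convert 775 (decimal) → 775 = 7×100 + 75 → seven hundred seventy-five (English words)
seven hundred seventy-five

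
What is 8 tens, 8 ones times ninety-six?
Convert 8 tens, 8 ones (place-value notation) → 8×10 + 8 = 88 (decimal)
Convert ninety-six (English words) → 96 (decimal)
Compute 88 × 96 = 8448
8448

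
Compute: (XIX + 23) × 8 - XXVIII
Convert XIX (Roman numeral) → 10 + 9 = 19 (decimal)
Convert XXVIII (Roman numeral) → 10 + 10 + 5 + 1 + 1 + 1 = 28 (decimal)
Expression in decimal: (19 + 23) × 8 - 28
Parentheses first: 19 + 23 = 42
Multiply: 42 × 8 = 336
Subtract: 336 - 28 = 308
308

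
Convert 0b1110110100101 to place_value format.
Convert 0b1110110100101 (binary) → 4096 + 2048 + 1024 + 256 + 128 + 32 + 4 + 1 = 7589 (decimal)
Convert 7589 (decimal) → 7589 = 7×1000 + 5×100 + 8×10 + 9 → 7 thousands, 5 hundreds, 8 tens, 9 ones (place-value notation)
7 thousands, 5 hundreds, 8 tens, 9 ones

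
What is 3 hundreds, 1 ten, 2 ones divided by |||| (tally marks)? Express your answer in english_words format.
Convert 3 hundreds, 1 ten, 2 ones (place-value notation) → 3×100 + 1×10 + 2 = 312 (decimal)
Convert |||| (tally marks) → 4 (decimal)
Compute 312 ÷ 4 = 78
Convert 78 (decimal) → seventy-eight (English words)
seventy-eight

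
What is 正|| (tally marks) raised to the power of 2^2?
Convert 正|| (tally marks) → 5 + 2 = 7 (decimal)
Convert 2^2 (power) → 4 (decimal)
Compute 7 ^ 4 = 2401
2401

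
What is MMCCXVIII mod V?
Convert MMCCXVIII (Roman numeral) → 1000 + 1000 + 100 + 100 + 10 + 5 + 1 + 1 + 1 = 2218 (decimal)
Convert V (Roman numeral) → 5 (decimal)
Compute 2218 mod 5 = 3
3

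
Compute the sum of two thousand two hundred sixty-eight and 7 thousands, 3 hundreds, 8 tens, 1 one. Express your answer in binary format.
Convert two thousand two hundred sixty-eight (English words) → 2×1000 + 2×100 + 68 = 2268 (decimal)
Convert 7 thousands, 3 hundreds, 8 tens, 1 one (place-value notation) → 7×1000 + 3×100 + 8×10 + 1 = 7381 (decimal)
Compute 2268 + 7381 = 9649
Convert 9649 (decimal) → 9649 = 8192 + 1024 + 256 + 128 + 32 + 16 + 1 → 0b10010110110001 (binary)
0b10010110110001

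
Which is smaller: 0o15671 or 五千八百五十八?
Convert 0o15671 (octal) → 1×4096 + 5×512 + 6×64 + 7×8 + 1 = 7097 (decimal)
Convert 五千八百五十八 (Chinese numeral) → 5×1000 + 8×100 + 5×10 + 8 = 5858 (decimal)
Compare 7097 vs 5858: smaller = 5858
5858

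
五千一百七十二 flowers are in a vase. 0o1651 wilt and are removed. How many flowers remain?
Convert 五千一百七十二 (Chinese numeral) → 5×1000 + 1×100 + 7×10 + 2 = 5172 (decimal)
Convert 0o1651 (octal) → 1×512 + 6×64 + 5×8 + 1 = 937 (decimal)
Compute 5172 - 937 = 4235
4235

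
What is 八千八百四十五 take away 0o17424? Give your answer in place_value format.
Convert 八千八百四十五 (Chinese numeral) → 8×1000 + 8×100 + 4×10 + 5 = 8845 (decimal)
Convert 0o17424 (octal) → 1×4096 + 7×512 + 4×64 + 2×8 + 4 = 7956 (decimal)
Compute 8845 - 7956 = 889
Convert 889 (decimal) → 889 = 8×100 + 8×10 + 9 → 8 hundreds, 8 tens, 9 ones (place-value notation)
8 hundreds, 8 tens, 9 ones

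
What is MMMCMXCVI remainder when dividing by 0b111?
Convert MMMCMXCVI (Roman numeral) → 1000 + 1000 + 1000 + 900 + 90 + 5 + 1 = 3996 (decimal)
Convert 0b111 (binary) → 4 + 2 + 1 = 7 (decimal)
Compute 3996 mod 7 = 6
6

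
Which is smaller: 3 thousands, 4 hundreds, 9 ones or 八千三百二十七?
Convert 3 thousands, 4 hundreds, 9 ones (place-value notation) → 3×1000 + 4×100 + 9 = 3409 (decimal)
Convert 八千三百二十七 (Chinese numeral) → 8×1000 + 3×100 + 2×10 + 7 = 8327 (decimal)
Compare 3409 vs 8327: smaller = 3409
3409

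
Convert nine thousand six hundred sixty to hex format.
Convert nine thousand six hundred sixty (English words) → 9×1000 + 6×100 + 60 = 9660 (decimal)
Convert 9660 (decimal) → 9660 = 2×4096 + 5×256 + 11×16 + 12 → 0x25BC (hexadecimal)
0x25BC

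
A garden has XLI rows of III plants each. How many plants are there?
Convert III (Roman numeral) → 1 + 1 + 1 = 3 (decimal)
Convert XLI (Roman numeral) → 40 + 1 = 41 (decimal)
Compute 3 × 41 = 123
123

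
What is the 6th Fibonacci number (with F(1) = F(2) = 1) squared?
The 6th Fibonacci number (with F(1) = F(2) = 1): 1, 1, 2, 3, 5, 8 → 8
Compute 8² = 8 × 8 = 64
64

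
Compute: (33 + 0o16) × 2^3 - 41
Convert 0o16 (octal) → 1×8 + 6 = 14 (decimal)
Convert 2^3 (power) → 8 (decimal)
Expression in decimal: (33 + 14) × 8 - 41
Parentheses first: 33 + 14 = 47
Multiply: 47 × 8 = 376
Subtract: 376 - 41 = 335
335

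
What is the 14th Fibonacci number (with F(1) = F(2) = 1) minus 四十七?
The 14th Fibonacci number (with F(1) = F(2) = 1): 1, 1, 2, 3, 5, 8, 13, 21, 34, 55, 89, 144, 233, 377 → 377
Convert 四十七 (Chinese numeral) → 4×10 + 7 = 47 (decimal)
Compute 377 - 47 = 330
330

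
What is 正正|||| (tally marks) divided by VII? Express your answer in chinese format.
Convert 正正|||| (tally marks) → 5 + 5 + 4 = 14 (decimal)
Convert VII (Roman numeral) → 5 + 1 + 1 = 7 (decimal)
Compute 14 ÷ 7 = 2
Convert 2 (decimal) → 二 (Chinese numeral)
二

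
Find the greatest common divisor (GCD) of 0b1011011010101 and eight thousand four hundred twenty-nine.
Convert 0b1011011010101 (binary) → 4096 + 1024 + 512 + 128 + 64 + 16 + 4 + 1 = 5845 (decimal)
Convert eight thousand four hundred twenty-nine (English words) → 8×1000 + 4×100 + 29 = 8429 (decimal)
Compute gcd(5845, 8429) = 1
1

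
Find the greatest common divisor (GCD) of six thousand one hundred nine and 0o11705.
Convert six thousand one hundred nine (English words) → 6×1000 + 1×100 + 9 = 6109 (decimal)
Convert 0o11705 (octal) → 1×4096 + 1×512 + 7×64 + 5 = 5061 (decimal)
Compute gcd(6109, 5061) = 1
1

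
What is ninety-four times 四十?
Convert ninety-four (English words) → 94 (decimal)
Convert 四十 (Chinese numeral) → 4×10 = 40 (decimal)
Compute 94 × 40 = 3760
3760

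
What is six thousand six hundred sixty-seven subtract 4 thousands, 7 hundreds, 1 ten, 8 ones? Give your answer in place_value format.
Convert six thousand six hundred sixty-seven (English words) → 6×1000 + 6×100 + 67 = 6667 (decimal)
Convert 4 thousands, 7 hundreds, 1 ten, 8 ones (place-value notation) → 4×1000 + 7×100 + 1×10 + 8 = 4718 (decimal)
Compute 6667 - 4718 = 1949
Convert 1949 (decimal) → 1949 = 1×1000 + 9×100 + 4×10 + 9 → 1 thousand, 9 hundreds, 4 tens, 9 ones (place-value notation)
1 thousand, 9 hundreds, 4 tens, 9 ones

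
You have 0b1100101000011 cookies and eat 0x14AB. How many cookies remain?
Convert 0b1100101000011 (binary) → 4096 + 2048 + 256 + 64 + 2 + 1 = 6467 (decimal)
Convert 0x14AB (hexadecimal) → 1×4096 + 4×256 + 10×16 + 11 = 5291 (decimal)
Compute 6467 - 5291 = 1176
1176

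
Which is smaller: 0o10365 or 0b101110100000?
Convert 0o10365 (octal) → 1×4096 + 3×64 + 6×8 + 5 = 4341 (decimal)
Convert 0b101110100000 (binary) → 2048 + 512 + 256 + 128 + 32 = 2976 (decimal)
Compare 4341 vs 2976: smaller = 2976
2976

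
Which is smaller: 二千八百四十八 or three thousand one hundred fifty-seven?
Convert 二千八百四十八 (Chinese numeral) → 2×1000 + 8×100 + 4×10 + 8 = 2848 (decimal)
Convert three thousand one hundred fifty-seven (English words) → 3×1000 + 1×100 + 57 = 3157 (decimal)
Compare 2848 vs 3157: smaller = 2848
2848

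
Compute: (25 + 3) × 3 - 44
Parentheses first: 25 + 3 = 28
Multiply: 28 × 3 = 84
Subtract: 84 - 44 = 40
40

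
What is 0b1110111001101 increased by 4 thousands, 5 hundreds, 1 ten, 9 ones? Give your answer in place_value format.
Convert 0b1110111001101 (binary) → 4096 + 2048 + 1024 + 256 + 128 + 64 + 8 + 4 + 1 = 7629 (decimal)
Convert 4 thousands, 5 hundreds, 1 ten, 9 ones (place-value notation) → 4×1000 + 5×100 + 1×10 + 9 = 4519 (decimal)
Compute 7629 + 4519 = 12148
Convert 12148 (decimal) → 12148 = 12×1000 + 1×100 + 4×10 + 8 → 12 thousands, 1 hundred, 4 tens, 8 ones (place-value notation)
12 thousands, 1 hundred, 4 tens, 8 ones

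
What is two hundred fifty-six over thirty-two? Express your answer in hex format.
Convert two hundred fifty-six (English words) → 2×100 + 56 = 256 (decimal)
Convert thirty-two (English words) → 32 (decimal)
Compute 256 ÷ 32 = 8
Convert 8 (decimal) → 0x8 (hexadecimal)
0x8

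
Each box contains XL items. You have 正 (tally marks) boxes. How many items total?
Convert XL (Roman numeral) → 40 (decimal)
Convert 正 (tally marks) → 5 (decimal)
Compute 40 × 5 = 200
200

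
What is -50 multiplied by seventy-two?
Convert seventy-two (English words) → 72 (decimal)
Compute -50 × 72 = -3600
-3600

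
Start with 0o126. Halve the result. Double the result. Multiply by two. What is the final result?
Convert 0o126 (octal) → 1×64 + 2×8 + 6 = 86 (decimal)
Start: 86
86 ÷ 2 = 43
43 × 2 = 86
Convert two (English words) → 2 (decimal)
86 × 2 = 172
172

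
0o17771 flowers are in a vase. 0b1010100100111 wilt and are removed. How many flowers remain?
Convert 0o17771 (octal) → 1×4096 + 7×512 + 7×64 + 7×8 + 1 = 8185 (decimal)
Convert 0b1010100100111 (binary) → 4096 + 1024 + 256 + 32 + 4 + 2 + 1 = 5415 (decimal)
Compute 8185 - 5415 = 2770
2770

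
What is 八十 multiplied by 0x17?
Convert 八十 (Chinese numeral) → 8×10 = 80 (decimal)
Convert 0x17 (hexadecimal) → 1×16 + 7 = 23 (decimal)
Compute 80 × 23 = 1840
1840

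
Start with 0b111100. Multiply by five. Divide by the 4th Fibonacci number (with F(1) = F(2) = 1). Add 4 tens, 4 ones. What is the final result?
Convert 0b111100 (binary) → 32 + 16 + 8 + 4 = 60 (decimal)
Start: 60
Convert five (English words) → 5 (decimal)
60 × 5 = 300
Convert the 4th Fibonacci number (with F(1) = F(2) = 1) (Fibonacci index) → 1, 1, 2, 3 → 3 (decimal)
300 ÷ 3 = 100
Convert 4 tens, 4 ones (place-value notation) → 4×10 + 4 = 44 (decimal)
100 + 44 = 144
144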